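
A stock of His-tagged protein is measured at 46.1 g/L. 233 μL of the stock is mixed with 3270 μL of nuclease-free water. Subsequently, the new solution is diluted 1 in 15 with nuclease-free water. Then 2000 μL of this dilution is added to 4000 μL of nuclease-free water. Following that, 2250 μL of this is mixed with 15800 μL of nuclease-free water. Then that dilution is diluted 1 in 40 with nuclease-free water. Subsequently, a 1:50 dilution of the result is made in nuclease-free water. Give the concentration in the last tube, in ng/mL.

4.25 ng/mL

Overall dilution factor = 15.03 × 15 × 3 × 8.022 × 40 × 50 = 1.09 × 10⁷.
46.1 g/L / 1.09 × 10⁷ = 4.25 × 10⁻⁶ g/L = 4.25 ng/mL.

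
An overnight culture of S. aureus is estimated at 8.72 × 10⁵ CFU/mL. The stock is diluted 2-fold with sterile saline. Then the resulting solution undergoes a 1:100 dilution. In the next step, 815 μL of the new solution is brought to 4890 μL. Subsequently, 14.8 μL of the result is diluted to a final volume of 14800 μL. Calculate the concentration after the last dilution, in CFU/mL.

Overall dilution factor = 2 × 100 × 6 × 1000 = 1.20 × 10⁶.
8.72 × 10⁵ CFU/mL / 1.20 × 10⁶ = 0.727 CFU/mL.

0.727 CFU/mL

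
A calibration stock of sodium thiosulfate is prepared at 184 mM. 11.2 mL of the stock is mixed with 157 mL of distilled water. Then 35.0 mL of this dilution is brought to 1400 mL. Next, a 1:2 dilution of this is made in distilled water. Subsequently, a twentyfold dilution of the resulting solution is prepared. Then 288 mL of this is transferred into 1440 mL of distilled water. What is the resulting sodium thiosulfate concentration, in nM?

Overall dilution factor = 15.02 × 40 × 2 × 20 × 6 = 1.44 × 10⁵.
184 mM / 1.44 × 10⁵ = 1.28 × 10⁻³ mM = 1280 nM.

1280 nM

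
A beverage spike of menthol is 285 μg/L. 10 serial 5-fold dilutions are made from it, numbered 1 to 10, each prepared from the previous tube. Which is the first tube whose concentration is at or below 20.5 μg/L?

tube 2

Tube n has concentration 285 μg/L / 5ⁿ.
Need 5ⁿ ≥ 285 μg/L / 20.5 μg/L = 13.9, so n ≥ 1.64.
First such tube: n = 2.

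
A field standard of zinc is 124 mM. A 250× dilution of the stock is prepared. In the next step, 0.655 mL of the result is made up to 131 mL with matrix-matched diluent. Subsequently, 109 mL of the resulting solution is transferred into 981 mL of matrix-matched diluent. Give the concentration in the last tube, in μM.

0.248 μM

Overall dilution factor = 250 × 200 × 10 = 5.00 × 10⁵.
124 mM / 5.00 × 10⁵ = 2.48 × 10⁻⁴ mM = 0.248 μM.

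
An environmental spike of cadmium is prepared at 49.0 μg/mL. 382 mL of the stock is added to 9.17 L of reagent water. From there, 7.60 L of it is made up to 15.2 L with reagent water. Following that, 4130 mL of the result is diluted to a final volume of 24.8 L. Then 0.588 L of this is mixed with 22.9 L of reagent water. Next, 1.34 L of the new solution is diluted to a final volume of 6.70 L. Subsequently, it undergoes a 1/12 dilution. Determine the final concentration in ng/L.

Overall dilution factor = 25.01 × 2 × 6.005 × 39.95 × 5 × 12 = 7.20 × 10⁵.
49.0 μg/mL / 7.20 × 10⁵ = 6.81 × 10⁻⁵ μg/mL = 68.1 ng/L.

68.1 ng/L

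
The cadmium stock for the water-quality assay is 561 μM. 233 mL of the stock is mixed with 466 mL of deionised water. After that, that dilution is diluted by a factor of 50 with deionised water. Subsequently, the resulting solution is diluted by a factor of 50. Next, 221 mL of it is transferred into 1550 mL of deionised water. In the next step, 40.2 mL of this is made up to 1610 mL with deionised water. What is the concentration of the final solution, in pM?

Overall dilution factor = 3 × 50 × 50 × 8.014 × 40.05 = 2.41 × 10⁶.
561 μM / 2.41 × 10⁶ = 2.33 × 10⁻⁴ μM = 233 pM.

233 pM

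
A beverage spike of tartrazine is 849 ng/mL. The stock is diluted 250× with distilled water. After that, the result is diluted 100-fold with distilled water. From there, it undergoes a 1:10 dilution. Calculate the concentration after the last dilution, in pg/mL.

3.40 pg/mL

Overall dilution factor = 250 × 100 × 10 = 2.50 × 10⁵.
849 ng/mL / 2.50 × 10⁵ = 3.40 × 10⁻³ ng/mL = 3.40 pg/mL.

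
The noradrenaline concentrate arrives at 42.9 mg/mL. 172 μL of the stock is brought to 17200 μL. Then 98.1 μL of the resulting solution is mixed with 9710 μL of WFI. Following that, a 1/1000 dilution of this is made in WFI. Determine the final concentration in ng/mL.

Overall dilution factor = 100 × 99.98 × 1000 = 10.00 × 10⁶.
42.9 mg/mL / 10.00 × 10⁶ = 4.29 × 10⁻⁶ mg/mL = 4.29 ng/mL.

4.29 ng/mL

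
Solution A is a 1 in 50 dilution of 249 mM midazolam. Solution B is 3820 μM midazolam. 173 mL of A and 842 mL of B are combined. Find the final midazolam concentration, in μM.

4020 μM

C_A = 249 mM / 50 = 4.98 mM.
C_B = 3820 μM = 3.82 mM.
C_mix = (C_A·V_A + C_B·V_B)/(V_A + V_B) = (4.98×173 + 3.82×842) / 1015 = 4.02 mM = 4020 μM.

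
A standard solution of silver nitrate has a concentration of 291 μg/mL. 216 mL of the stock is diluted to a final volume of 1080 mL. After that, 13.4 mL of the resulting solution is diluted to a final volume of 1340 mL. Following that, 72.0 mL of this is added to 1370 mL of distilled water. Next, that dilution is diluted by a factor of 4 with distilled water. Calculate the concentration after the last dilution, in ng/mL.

Overall dilution factor = 5 × 100 × 20.03 × 4 = 4.01 × 10⁴.
291 μg/mL / 4.01 × 10⁴ = 7.26 × 10⁻³ μg/mL = 7.26 ng/mL.

7.26 ng/mL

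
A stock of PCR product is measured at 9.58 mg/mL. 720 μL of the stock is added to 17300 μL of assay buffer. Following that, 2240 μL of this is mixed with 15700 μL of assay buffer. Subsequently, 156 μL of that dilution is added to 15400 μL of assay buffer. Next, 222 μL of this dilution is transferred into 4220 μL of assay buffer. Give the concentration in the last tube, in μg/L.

Overall dilution factor = 25.03 × 8.009 × 99.72 × 20.01 = 4.00 × 10⁵.
9.58 mg/mL / 4.00 × 10⁵ = 2.40 × 10⁻⁵ mg/mL = 24.0 μg/L.

24.0 μg/L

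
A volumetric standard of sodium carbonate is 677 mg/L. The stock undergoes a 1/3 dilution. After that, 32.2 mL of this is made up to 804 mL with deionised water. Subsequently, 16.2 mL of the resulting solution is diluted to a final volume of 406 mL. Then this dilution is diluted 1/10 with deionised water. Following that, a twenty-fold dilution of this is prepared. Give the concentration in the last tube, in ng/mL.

1.80 ng/mL

Overall dilution factor = 3 × 24.97 × 25.06 × 10 × 20 = 3.75 × 10⁵.
677 mg/L / 3.75 × 10⁵ = 1.80 × 10⁻³ mg/L = 1.80 ng/mL.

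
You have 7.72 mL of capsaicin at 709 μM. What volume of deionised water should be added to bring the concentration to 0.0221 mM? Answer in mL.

240 mL

0.0221 mM = 22.1 μM.
V₂ = C₁V₁/C₂ = 709 × 7.72 / 22.1 = 248 mL.
Diluent to add = V₂ − V₁ = 248 − 7.72 = 240 mL.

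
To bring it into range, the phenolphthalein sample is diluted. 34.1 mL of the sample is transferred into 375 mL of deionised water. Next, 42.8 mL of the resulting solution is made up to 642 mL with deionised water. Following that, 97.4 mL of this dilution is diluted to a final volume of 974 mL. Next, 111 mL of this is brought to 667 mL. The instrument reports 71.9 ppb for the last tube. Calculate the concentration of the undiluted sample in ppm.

Overall dilution factor = 12.00 × 15 × 10 × 6.009 = 1.08 × 10⁴.
Original = 71.9 ppb × 1.08 × 10⁴ = 7.77 × 10⁵ ppb = 777 ppm.

777 ppm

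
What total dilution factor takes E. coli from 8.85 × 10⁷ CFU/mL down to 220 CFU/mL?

Factor = C₀/C_target = 8.85 × 10⁷ CFU/mL / 220 CFU/mL = 4.02 × 10⁵.

4.02 × 10⁵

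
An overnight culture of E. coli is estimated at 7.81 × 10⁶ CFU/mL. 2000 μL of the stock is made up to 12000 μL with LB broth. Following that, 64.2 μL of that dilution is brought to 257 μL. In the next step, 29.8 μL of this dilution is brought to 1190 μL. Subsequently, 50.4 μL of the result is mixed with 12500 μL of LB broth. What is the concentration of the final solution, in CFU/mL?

32.7 CFU/mL

Overall dilution factor = 6 × 4.003 × 39.93 × 249.0 = 2.39 × 10⁵.
7.81 × 10⁶ CFU/mL / 2.39 × 10⁵ = 32.7 CFU/mL.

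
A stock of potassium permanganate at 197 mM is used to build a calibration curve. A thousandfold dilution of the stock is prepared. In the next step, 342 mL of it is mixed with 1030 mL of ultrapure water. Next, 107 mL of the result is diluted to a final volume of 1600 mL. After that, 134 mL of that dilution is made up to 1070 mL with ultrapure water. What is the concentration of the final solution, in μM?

0.411 μM

Overall dilution factor = 1000 × 4.012 × 14.95 × 7.985 = 4.79 × 10⁵.
197 mM / 4.79 × 10⁵ = 4.11 × 10⁻⁴ mM = 0.411 μM.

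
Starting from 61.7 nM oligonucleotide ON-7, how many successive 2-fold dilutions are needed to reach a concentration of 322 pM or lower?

Need 2ⁿ ≥ 192, so n ≥ log(192)/log(2) = 7.58.
Minimum whole steps: n = 8.

8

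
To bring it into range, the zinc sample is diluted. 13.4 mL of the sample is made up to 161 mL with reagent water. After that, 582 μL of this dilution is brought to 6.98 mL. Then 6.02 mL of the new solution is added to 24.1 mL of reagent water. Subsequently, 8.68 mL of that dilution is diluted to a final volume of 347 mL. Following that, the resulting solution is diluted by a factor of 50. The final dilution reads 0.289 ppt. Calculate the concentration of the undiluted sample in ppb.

Overall dilution factor = 12.01 × 11.99 × 5.003 × 39.98 × 50 = 1.44 × 10⁶.
Original = 0.289 ppt × 1.44 × 10⁶ = 4.16 × 10⁵ ppt = 416 ppb.

416 ppb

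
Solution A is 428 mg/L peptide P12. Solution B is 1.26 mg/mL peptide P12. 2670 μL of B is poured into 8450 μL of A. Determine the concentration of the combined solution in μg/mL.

C_B = 1.26 mg/mL = 1260 mg/L.
C_mix = (C_A·V_A + C_B·V_B)/(V_A + V_B) = (428×8450 + 1260×2670) / 11120 = 628 mg/L = 628 μg/mL.

628 μg/mL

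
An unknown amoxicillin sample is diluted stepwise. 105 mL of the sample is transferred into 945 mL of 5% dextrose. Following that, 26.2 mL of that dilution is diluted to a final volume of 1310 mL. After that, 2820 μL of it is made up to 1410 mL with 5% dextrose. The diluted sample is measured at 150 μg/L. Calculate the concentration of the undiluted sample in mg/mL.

37.5 mg/mL

Overall dilution factor = 10 × 50 × 500 = 2.50 × 10⁵.
Original = 150 μg/L × 2.50 × 10⁵ = 3.75 × 10⁷ μg/L = 37.5 mg/mL.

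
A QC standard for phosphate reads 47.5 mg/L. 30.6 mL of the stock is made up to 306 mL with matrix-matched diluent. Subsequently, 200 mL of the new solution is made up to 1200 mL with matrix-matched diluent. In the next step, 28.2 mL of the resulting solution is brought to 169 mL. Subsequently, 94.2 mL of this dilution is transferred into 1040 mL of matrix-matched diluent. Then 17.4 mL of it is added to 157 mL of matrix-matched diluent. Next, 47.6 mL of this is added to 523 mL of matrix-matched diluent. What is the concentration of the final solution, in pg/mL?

Overall dilution factor = 10 × 6 × 5.993 × 12.04 × 10.02 × 11.99 = 5.20 × 10⁵.
47.5 mg/L / 5.20 × 10⁵ = 9.13 × 10⁻⁵ mg/L = 91.3 pg/mL.

91.3 pg/mL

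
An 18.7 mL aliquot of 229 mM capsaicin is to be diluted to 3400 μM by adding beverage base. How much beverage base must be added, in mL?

1240 mL

3400 μM = 3.40 mM.
V₂ = C₁V₁/C₂ = 229 × 18.7 / 3.40 = 1260 mL.
Diluent to add = V₂ − V₁ = 1260 − 18.7 = 1240 mL.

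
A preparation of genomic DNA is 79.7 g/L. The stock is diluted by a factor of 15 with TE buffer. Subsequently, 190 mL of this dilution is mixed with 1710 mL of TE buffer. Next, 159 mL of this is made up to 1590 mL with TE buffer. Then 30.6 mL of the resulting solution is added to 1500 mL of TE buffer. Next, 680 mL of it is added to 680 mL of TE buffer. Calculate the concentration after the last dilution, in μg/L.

Overall dilution factor = 15 × 10 × 10 × 50.02 × 2 = 1.50 × 10⁵.
79.7 g/L / 1.50 × 10⁵ = 5.31 × 10⁻⁴ g/L = 531 μg/L.

531 μg/L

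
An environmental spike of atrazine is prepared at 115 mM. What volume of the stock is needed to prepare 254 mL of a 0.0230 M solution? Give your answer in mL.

0.0230 M = 23.0 mM.
V₁ = C₂V₂/C₁ = 23.0 × 254 / 115 = 50.8 mL.

50.8 mL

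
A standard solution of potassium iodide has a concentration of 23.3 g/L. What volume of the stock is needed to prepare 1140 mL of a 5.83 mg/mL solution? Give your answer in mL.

285 mL

5.83 mg/mL = 5.83 g/L.
V₁ = C₂V₂/C₁ = 5.83 × 1140 / 23.3 = 285 mL.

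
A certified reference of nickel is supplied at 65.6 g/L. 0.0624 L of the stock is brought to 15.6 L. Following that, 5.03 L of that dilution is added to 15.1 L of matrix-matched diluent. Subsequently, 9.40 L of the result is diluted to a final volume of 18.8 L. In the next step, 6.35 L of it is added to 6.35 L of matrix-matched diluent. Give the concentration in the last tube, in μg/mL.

16.4 μg/mL

Overall dilution factor = 250 × 4.002 × 2 × 2 = 4002.
65.6 g/L / 4002 = 0.0164 g/L = 16.4 μg/mL.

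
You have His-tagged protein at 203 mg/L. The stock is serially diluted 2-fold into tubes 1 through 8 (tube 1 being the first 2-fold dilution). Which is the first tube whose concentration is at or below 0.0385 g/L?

Tube n has concentration 203 mg/L / 2ⁿ.
Need 2ⁿ ≥ 203 mg/L / 0.0385 g/L = 5.27, so n ≥ 2.40.
First such tube: n = 3.

tube 3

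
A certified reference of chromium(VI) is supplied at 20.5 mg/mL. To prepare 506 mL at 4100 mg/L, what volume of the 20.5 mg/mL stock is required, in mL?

101 mL

4100 mg/L = 4.10 mg/mL.
V₁ = C₂V₂/C₁ = 4.10 × 506 / 20.5 = 101 mL.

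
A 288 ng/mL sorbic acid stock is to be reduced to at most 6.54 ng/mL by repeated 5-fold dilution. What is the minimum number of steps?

3

Need 5ⁿ ≥ 44.0, so n ≥ log(44.0)/log(5) = 2.35.
Minimum whole steps: n = 3.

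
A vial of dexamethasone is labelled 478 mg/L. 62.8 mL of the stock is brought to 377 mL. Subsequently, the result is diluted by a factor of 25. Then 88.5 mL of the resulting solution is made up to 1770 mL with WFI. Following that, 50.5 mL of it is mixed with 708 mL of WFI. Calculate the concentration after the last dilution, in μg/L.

Overall dilution factor = 6.003 × 25 × 20 × 15.02 = 4.51 × 10⁴.
478 mg/L / 4.51 × 10⁴ = 0.0106 mg/L = 10.6 μg/L.

10.6 μg/L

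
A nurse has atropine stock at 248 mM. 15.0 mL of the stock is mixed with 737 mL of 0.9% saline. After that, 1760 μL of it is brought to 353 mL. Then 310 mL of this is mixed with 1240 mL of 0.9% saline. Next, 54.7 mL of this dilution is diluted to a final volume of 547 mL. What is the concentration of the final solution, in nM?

Overall dilution factor = 50.13 × 200.6 × 5 × 10 = 5.03 × 10⁵.
248 mM / 5.03 × 10⁵ = 4.93 × 10⁻⁴ mM = 493 nM.

493 nM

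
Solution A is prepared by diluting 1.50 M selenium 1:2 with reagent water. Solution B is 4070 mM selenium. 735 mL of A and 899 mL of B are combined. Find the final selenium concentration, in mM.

C_A = 1.50 M / 2 = 0.750 M.
C_B = 4070 mM = 4.07 M.
C_mix = (C_A·V_A + C_B·V_B)/(V_A + V_B) = (0.750×735 + 4.07×899) / 1634 = 2.58 M = 2580 mM.

2580 mM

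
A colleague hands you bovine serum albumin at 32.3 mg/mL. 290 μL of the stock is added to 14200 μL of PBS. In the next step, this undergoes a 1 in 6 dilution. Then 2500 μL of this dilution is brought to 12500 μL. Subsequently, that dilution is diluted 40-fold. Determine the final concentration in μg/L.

539 μg/L

Overall dilution factor = 49.97 × 6 × 5 × 40 = 6.00 × 10⁴.
32.3 mg/mL / 6.00 × 10⁴ = 5.39 × 10⁻⁴ mg/mL = 539 μg/L.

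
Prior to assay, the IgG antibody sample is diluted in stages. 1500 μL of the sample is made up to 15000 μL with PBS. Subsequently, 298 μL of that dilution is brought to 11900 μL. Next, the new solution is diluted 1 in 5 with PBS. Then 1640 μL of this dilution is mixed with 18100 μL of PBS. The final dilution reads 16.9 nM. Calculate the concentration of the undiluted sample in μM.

Overall dilution factor = 10 × 39.93 × 5 × 12.04 = 2.40 × 10⁴.
Original = 16.9 nM × 2.40 × 10⁴ = 4.06 × 10⁵ nM = 406 μM.

406 μM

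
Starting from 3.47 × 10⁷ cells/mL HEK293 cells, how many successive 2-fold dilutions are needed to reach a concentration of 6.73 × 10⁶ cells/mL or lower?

Need 2ⁿ ≥ 5.16, so n ≥ log(5.16)/log(2) = 2.37.
Minimum whole steps: n = 3.

3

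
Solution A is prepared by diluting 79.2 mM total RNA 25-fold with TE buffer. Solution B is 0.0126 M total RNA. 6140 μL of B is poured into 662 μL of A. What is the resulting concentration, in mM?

11.7 mM

C_A = 79.2 mM / 25 = 3.17 mM.
C_B = 0.0126 M = 12.6 mM.
C_mix = (C_A·V_A + C_B·V_B)/(V_A + V_B) = (3.17×662 + 12.6×6140) / 6802 = 11.7 mM.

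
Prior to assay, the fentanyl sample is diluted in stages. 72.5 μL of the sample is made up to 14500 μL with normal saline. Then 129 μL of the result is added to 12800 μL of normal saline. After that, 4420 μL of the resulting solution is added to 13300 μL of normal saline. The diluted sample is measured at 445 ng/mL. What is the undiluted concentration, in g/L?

35.8 g/L

Overall dilution factor = 200 × 100.2 × 4.009 = 8.04 × 10⁴.
Original = 445 ng/mL × 8.04 × 10⁴ = 3.58 × 10⁷ ng/mL = 35.8 g/L.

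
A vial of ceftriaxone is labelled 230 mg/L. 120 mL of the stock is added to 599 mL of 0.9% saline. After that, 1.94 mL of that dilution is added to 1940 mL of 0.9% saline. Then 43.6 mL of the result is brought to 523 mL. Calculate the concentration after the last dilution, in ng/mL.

3.20 ng/mL

Overall dilution factor = 5.992 × 1001 × 12.00 = 7.19 × 10⁴.
230 mg/L / 7.19 × 10⁴ = 3.20 × 10⁻³ mg/L = 3.20 ng/mL.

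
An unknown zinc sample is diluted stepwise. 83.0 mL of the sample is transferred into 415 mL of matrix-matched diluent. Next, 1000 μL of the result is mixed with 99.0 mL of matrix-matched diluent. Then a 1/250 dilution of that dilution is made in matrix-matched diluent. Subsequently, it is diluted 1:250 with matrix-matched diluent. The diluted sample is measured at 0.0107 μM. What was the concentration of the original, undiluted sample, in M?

0.401 M

Overall dilution factor = 6 × 100 × 250 × 250 = 3.75 × 10⁷.
Original = 0.0107 μM × 3.75 × 10⁷ = 4.01 × 10⁵ μM = 0.401 M.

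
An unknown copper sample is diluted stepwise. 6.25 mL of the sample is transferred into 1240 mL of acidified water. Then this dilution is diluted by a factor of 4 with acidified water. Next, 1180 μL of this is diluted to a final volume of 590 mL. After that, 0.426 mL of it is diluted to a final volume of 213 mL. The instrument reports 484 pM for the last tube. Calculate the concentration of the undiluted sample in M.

0.0965 M

Overall dilution factor = 199.4 × 4 × 500 × 500 = 1.99 × 10⁸.
Original = 484 pM × 1.99 × 10⁸ = 9.65 × 10¹⁰ pM = 0.0965 M.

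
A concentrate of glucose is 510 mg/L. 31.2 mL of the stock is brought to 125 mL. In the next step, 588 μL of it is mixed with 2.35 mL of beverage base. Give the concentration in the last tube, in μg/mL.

Overall dilution factor = 4.006 × 4.997 = 20.0.
510 mg/L / 20.0 = 25.5 mg/L = 25.5 μg/mL.

25.5 μg/mL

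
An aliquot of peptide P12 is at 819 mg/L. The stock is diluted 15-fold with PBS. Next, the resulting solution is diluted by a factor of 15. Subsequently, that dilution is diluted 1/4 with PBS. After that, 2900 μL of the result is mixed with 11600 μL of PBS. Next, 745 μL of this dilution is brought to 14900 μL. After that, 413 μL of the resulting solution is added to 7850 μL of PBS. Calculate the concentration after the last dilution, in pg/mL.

455 pg/mL

Overall dilution factor = 15 × 15 × 4 × 5 × 20 × 20.01 = 1.80 × 10⁶.
819 mg/L / 1.80 × 10⁶ = 4.55 × 10⁻⁴ mg/L = 455 pg/mL.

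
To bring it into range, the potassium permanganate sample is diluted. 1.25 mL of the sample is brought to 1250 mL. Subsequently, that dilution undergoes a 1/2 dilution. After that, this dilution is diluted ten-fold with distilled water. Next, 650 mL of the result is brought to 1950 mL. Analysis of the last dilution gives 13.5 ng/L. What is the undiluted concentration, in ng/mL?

810 ng/mL

Overall dilution factor = 1000 × 2 × 10 × 3 = 6.00 × 10⁴.
Original = 13.5 ng/L × 6.00 × 10⁴ = 8.10 × 10⁵ ng/L = 810 ng/mL.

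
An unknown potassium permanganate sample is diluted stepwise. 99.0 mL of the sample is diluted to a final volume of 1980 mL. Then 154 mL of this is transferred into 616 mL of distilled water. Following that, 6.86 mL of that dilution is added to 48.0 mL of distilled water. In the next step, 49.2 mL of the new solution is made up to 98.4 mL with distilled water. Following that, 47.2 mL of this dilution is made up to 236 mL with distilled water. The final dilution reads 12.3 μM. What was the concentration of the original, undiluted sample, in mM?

Overall dilution factor = 20 × 5 × 7.997 × 2 × 5 = 7997.
Original = 12.3 μM × 7997 = 9.84 × 10⁴ μM = 98.4 mM.

98.4 mM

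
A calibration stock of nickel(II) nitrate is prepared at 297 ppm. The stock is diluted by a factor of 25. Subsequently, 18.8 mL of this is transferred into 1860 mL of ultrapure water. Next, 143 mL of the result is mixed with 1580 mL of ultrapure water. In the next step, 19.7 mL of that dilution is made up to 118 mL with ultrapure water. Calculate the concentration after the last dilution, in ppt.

Overall dilution factor = 25 × 99.94 × 12.05 × 5.990 = 1.80 × 10⁵.
297 ppm / 1.80 × 10⁵ = 1.65 × 10⁻³ ppm = 1650 ppt.

1650 ppt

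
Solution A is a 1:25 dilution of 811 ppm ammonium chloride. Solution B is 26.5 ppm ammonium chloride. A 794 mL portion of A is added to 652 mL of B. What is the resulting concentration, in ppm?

C_A = 811 ppm / 25 = 32.4 ppm.
C_mix = (C_A·V_A + C_B·V_B)/(V_A + V_B) = (32.4×794 + 26.5×652) / 1446 = 29.8 ppm.

29.8 ppm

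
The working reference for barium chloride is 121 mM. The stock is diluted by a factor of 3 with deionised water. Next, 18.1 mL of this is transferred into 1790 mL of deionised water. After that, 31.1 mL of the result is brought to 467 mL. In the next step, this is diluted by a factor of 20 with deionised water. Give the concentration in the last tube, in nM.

1340 nM

Overall dilution factor = 3 × 99.90 × 15.02 × 20 = 9.00 × 10⁴.
121 mM / 9.00 × 10⁴ = 1.34 × 10⁻³ mM = 1340 nM.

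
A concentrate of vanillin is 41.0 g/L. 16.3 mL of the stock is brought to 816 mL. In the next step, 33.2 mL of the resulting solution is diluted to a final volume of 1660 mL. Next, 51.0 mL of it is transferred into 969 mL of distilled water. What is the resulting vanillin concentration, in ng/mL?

819 ng/mL

Overall dilution factor = 50.06 × 50 × 20 = 5.01 × 10⁴.
41.0 g/L / 5.01 × 10⁴ = 8.19 × 10⁻⁴ g/L = 819 ng/mL.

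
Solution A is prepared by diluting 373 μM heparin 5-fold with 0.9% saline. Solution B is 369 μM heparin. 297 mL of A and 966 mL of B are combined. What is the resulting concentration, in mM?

0.300 mM

C_A = 373 μM / 5 = 74.6 μM.
C_mix = (C_A·V_A + C_B·V_B)/(V_A + V_B) = (74.6×297 + 369×966) / 1263 = 300 μM = 0.300 mM.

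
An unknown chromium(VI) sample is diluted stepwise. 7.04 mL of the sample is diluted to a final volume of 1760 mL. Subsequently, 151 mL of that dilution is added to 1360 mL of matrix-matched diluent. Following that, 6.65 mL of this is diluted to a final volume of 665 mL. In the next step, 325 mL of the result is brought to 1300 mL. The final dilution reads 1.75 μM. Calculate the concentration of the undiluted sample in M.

1.75 M

Overall dilution factor = 250 × 10.01 × 100 × 4 = 1.00 × 10⁶.
Original = 1.75 μM × 1.00 × 10⁶ = 1.75 × 10⁶ μM = 1.75 M.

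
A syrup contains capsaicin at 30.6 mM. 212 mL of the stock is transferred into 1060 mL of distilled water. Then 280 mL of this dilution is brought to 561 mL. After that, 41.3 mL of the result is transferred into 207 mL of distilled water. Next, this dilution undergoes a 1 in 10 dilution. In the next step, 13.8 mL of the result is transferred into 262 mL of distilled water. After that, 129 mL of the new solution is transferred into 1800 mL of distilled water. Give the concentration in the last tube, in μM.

Overall dilution factor = 6 × 2.004 × 6.012 × 10 × 19.99 × 14.95 = 2.16 × 10⁵.
30.6 mM / 2.16 × 10⁵ = 1.42 × 10⁻⁴ mM = 0.142 μM.

0.142 μM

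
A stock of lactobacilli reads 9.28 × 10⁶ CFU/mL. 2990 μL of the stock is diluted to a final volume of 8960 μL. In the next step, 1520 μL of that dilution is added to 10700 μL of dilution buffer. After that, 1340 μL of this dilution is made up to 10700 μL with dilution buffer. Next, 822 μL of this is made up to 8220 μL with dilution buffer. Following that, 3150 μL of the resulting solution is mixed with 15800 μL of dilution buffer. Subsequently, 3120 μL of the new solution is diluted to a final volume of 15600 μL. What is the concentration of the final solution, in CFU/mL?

160 CFU/mL

Overall dilution factor = 2.997 × 8.039 × 7.985 × 10 × 6.016 × 5 = 5.79 × 10⁴.
9.28 × 10⁶ CFU/mL / 5.79 × 10⁴ = 160 CFU/mL.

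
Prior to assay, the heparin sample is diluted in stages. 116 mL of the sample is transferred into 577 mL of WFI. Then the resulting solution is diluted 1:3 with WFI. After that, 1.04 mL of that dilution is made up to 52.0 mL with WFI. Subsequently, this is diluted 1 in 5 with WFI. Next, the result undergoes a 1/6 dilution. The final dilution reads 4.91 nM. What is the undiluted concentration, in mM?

Overall dilution factor = 5.974 × 3 × 50 × 5 × 6 = 2.69 × 10⁴.
Original = 4.91 nM × 2.69 × 10⁴ = 1.32 × 10⁵ nM = 0.132 mM.

0.132 mM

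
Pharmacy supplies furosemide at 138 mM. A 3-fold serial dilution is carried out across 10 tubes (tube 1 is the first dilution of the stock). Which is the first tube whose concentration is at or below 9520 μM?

Tube n has concentration 138 mM / 3ⁿ.
Need 3ⁿ ≥ 138 mM / 9520 μM = 14.5, so n ≥ 2.43.
First such tube: n = 3.

tube 3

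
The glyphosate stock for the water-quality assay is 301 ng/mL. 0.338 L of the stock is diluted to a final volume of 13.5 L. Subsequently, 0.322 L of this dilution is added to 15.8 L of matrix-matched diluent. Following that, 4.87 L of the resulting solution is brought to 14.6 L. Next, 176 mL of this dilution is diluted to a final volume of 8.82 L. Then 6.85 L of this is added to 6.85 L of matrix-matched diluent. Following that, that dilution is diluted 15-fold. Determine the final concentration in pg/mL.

Overall dilution factor = 39.94 × 50.07 × 2.998 × 50.11 × 2 × 15 = 9.01 × 10⁶.
301 ng/mL / 9.01 × 10⁶ = 3.34 × 10⁻⁵ ng/mL = 0.0334 pg/mL.

0.0334 pg/mL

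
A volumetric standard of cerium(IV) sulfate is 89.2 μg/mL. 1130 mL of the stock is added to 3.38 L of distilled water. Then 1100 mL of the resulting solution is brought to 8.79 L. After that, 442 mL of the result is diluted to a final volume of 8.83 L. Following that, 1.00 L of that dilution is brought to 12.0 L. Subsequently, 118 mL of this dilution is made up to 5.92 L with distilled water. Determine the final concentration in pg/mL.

Overall dilution factor = 3.991 × 7.991 × 19.98 × 12 × 50.17 = 3.84 × 10⁵.
89.2 μg/mL / 3.84 × 10⁵ = 2.33 × 10⁻⁴ μg/mL = 233 pg/mL.

233 pg/mL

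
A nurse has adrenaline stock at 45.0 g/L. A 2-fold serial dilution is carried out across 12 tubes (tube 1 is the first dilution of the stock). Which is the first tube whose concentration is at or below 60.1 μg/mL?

tube 10

Tube n has concentration 45.0 g/L / 2ⁿ.
Need 2ⁿ ≥ 45.0 g/L / 60.1 μg/mL = 749, so n ≥ 9.55.
First such tube: n = 10.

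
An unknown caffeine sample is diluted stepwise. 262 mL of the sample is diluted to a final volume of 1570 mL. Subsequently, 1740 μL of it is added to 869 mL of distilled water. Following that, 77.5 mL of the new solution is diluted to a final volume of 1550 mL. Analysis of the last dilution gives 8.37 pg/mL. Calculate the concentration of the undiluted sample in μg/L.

Overall dilution factor = 5.992 × 500.4 × 20 = 6.00 × 10⁴.
Original = 8.37 pg/mL × 6.00 × 10⁴ = 5.02 × 10⁵ pg/mL = 502 μg/L.

502 μg/L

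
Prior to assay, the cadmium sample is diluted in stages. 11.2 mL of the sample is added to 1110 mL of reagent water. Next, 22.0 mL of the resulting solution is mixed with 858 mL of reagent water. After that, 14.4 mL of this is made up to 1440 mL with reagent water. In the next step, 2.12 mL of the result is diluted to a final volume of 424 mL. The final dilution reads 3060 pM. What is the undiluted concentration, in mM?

245 mM

Overall dilution factor = 100.1 × 40 × 100 × 200 = 8.01 × 10⁷.
Original = 3060 pM × 8.01 × 10⁷ = 2.45 × 10¹¹ pM = 245 mM.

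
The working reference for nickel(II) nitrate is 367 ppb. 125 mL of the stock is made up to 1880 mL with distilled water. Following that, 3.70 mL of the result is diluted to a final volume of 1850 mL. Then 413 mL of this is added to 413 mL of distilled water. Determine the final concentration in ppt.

Overall dilution factor = 15.04 × 500 × 2 = 1.50 × 10⁴.
367 ppb / 1.50 × 10⁴ = 0.0244 ppb = 24.4 ppt.

24.4 ppt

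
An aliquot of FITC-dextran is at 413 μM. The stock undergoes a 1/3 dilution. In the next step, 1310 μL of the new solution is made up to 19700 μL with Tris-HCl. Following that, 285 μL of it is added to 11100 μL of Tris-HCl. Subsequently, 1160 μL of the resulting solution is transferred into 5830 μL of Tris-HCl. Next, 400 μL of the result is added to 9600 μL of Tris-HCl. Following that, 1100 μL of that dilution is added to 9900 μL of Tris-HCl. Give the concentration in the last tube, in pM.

152 pM

Overall dilution factor = 3 × 15.04 × 39.95 × 6.026 × 25 × 10 = 2.71 × 10⁶.
413 μM / 2.71 × 10⁶ = 1.52 × 10⁻⁴ μM = 152 pM.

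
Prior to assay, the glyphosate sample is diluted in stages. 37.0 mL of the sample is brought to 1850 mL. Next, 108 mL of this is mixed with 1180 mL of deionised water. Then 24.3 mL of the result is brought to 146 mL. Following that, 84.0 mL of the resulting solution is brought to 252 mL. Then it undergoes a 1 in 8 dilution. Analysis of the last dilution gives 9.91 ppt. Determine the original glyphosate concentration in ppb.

Overall dilution factor = 50 × 11.93 × 6.008 × 3 × 8 = 8.60 × 10⁴.
Original = 9.91 ppt × 8.60 × 10⁴ = 8.52 × 10⁵ ppt = 852 ppb.

852 ppb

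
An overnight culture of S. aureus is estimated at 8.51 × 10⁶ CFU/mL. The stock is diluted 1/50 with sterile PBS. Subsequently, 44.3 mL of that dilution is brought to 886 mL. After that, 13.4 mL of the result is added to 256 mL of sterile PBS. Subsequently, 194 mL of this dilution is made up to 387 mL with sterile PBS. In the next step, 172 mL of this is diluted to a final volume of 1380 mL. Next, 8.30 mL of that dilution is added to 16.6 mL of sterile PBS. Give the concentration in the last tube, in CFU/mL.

Overall dilution factor = 50 × 20 × 20.10 × 1.995 × 8.023 × 3 = 9.65 × 10⁵.
8.51 × 10⁶ CFU/mL / 9.65 × 10⁵ = 8.82 CFU/mL.

8.82 CFU/mL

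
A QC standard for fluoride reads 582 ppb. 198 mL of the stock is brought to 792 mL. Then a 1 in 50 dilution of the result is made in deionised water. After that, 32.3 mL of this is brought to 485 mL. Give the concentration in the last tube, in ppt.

Overall dilution factor = 4 × 50 × 15.02 = 3003.
582 ppb / 3003 = 0.194 ppb = 194 ppt.

194 ppt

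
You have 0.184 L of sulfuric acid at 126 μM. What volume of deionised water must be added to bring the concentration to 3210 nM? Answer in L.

3210 nM = 3.21 μM.
V₂ = C₁V₁/C₂ = 126 × 0.184 / 3.21 = 7.22 L.
Diluent to add = V₂ − V₁ = 7.22 − 0.184 = 7.04 L.

7.04 L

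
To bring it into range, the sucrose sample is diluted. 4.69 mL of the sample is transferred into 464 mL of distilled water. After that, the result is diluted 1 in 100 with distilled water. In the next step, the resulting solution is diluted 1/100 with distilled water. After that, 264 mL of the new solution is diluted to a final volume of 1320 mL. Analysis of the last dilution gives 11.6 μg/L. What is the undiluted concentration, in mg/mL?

Overall dilution factor = 99.93 × 100 × 100 × 5 = 5.00 × 10⁶.
Original = 11.6 μg/L × 5.00 × 10⁶ = 5.80 × 10⁷ μg/L = 58.0 mg/mL.

58.0 mg/mL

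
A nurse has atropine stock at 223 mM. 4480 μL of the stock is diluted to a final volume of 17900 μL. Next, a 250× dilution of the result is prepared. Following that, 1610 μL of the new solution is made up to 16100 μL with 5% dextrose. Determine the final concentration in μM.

22.3 μM

Overall dilution factor = 3.996 × 250 × 10 = 9989.
223 mM / 9989 = 0.0223 mM = 22.3 μM.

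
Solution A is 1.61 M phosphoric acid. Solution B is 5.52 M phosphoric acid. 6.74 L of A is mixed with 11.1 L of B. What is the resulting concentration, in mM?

4040 mM

C_mix = (C_A·V_A + C_B·V_B)/(V_A + V_B) = (1.61×6.74 + 5.52×11.1) / 17.84 = 4.04 M = 4040 mM.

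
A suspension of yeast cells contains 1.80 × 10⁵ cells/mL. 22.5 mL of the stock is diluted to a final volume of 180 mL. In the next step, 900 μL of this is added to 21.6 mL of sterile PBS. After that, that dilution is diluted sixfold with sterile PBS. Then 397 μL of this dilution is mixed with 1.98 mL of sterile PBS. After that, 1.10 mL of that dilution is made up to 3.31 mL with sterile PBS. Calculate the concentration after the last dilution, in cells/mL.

8.33 cells/mL

Overall dilution factor = 8 × 25 × 6 × 5.987 × 3.009 = 2.16 × 10⁴.
1.80 × 10⁵ cells/mL / 2.16 × 10⁴ = 8.33 cells/mL.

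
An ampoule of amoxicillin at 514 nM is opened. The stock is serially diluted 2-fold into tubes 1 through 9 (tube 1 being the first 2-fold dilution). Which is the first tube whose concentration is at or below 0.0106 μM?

Tube n has concentration 514 nM / 2ⁿ.
Need 2ⁿ ≥ 514 nM / 0.0106 μM = 48.5, so n ≥ 5.60.
First such tube: n = 6.

tube 6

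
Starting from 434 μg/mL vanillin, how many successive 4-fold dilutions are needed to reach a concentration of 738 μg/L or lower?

5

Need 4ⁿ ≥ 588, so n ≥ log(588)/log(4) = 4.60.
Minimum whole steps: n = 5.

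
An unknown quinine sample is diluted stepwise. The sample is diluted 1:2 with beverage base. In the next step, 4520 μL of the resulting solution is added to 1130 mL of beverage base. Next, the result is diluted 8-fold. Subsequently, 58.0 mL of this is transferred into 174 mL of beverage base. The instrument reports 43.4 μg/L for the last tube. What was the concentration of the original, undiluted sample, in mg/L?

Overall dilution factor = 2 × 251 × 8 × 4 = 1.61 × 10⁴.
Original = 43.4 μg/L × 1.61 × 10⁴ = 6.97 × 10⁵ μg/L = 697 mg/L.

697 mg/L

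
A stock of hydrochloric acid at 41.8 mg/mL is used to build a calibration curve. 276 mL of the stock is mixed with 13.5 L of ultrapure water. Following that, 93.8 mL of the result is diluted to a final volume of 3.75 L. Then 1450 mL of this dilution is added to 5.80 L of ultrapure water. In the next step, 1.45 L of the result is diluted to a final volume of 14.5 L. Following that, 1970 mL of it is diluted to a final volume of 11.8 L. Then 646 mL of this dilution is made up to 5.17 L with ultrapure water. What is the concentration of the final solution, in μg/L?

Overall dilution factor = 49.91 × 39.98 × 5 × 10 × 5.990 × 8.003 = 4.78 × 10⁶.
41.8 mg/mL / 4.78 × 10⁶ = 8.74 × 10⁻⁶ mg/mL = 8.74 μg/L.

8.74 μg/L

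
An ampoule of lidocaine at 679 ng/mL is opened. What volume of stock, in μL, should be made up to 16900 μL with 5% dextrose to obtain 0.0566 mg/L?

0.0566 mg/L = 56.6 ng/mL.
V₁ = C₂V₂/C₁ = 56.6 × 16900 / 679 = 1409 μL.

1410 μL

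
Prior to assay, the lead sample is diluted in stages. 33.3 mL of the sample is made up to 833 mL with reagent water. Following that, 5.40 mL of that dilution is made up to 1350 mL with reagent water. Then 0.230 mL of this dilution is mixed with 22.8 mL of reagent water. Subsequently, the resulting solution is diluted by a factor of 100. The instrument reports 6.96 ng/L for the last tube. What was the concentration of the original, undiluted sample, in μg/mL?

436 μg/mL

Overall dilution factor = 25.02 × 250 × 100.1 × 100 = 6.26 × 10⁷.
Original = 6.96 ng/L × 6.26 × 10⁷ = 4.36 × 10⁸ ng/L = 436 μg/mL.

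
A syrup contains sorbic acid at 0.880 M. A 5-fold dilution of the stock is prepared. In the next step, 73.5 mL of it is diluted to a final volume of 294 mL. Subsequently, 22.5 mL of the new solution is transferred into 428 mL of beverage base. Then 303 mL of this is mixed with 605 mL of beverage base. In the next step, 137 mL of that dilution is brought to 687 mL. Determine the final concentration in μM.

Overall dilution factor = 5 × 4 × 20.02 × 2.997 × 5.015 = 6018.
0.880 M / 6018 = 1.46 × 10⁻⁴ M = 146 μM.

146 μM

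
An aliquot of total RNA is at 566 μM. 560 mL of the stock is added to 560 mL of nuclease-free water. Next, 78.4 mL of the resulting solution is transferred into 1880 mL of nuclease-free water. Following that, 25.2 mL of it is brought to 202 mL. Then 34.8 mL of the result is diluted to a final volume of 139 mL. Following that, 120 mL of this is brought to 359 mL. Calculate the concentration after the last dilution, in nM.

118 nM

Overall dilution factor = 2 × 24.98 × 8.016 × 3.994 × 2.992 = 4785.
566 μM / 4785 = 0.118 μM = 118 nM.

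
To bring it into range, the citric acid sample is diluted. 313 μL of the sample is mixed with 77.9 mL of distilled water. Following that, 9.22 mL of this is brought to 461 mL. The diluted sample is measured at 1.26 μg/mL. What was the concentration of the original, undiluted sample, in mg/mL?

Overall dilution factor = 249.9 × 50 = 1.25 × 10⁴.
Original = 1.26 μg/mL × 1.25 × 10⁴ = 1.57 × 10⁴ μg/mL = 15.7 mg/mL.

15.7 mg/mL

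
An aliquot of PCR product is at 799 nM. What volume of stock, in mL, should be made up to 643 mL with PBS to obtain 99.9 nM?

V₁ = C₂V₂/C₁ = 99.9 × 643 / 799 = 80.4 mL.

80.4 mL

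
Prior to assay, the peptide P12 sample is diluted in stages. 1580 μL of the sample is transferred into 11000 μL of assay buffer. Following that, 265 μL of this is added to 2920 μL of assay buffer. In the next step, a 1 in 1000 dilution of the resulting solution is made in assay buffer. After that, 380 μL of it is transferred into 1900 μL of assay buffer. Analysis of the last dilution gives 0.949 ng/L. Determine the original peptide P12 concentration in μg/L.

Overall dilution factor = 7.962 × 12.02 × 1000 × 6 = 5.74 × 10⁵.
Original = 0.949 ng/L × 5.74 × 10⁵ = 5.45 × 10⁵ ng/L = 545 μg/L.

545 μg/L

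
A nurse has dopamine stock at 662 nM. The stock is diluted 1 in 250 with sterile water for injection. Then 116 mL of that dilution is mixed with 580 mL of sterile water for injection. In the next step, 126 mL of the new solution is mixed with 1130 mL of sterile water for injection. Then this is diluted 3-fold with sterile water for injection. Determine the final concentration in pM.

14.8 pM

Overall dilution factor = 250 × 6 × 9.968 × 3 = 4.49 × 10⁴.
662 nM / 4.49 × 10⁴ = 0.0148 nM = 14.8 pM.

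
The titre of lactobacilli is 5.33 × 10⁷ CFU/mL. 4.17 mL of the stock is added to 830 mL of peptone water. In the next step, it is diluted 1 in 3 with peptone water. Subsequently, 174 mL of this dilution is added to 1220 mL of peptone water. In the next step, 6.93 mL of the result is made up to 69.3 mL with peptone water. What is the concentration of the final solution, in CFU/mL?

Overall dilution factor = 200.0 × 3 × 8.011 × 10 = 4.81 × 10⁴.
5.33 × 10⁷ CFU/mL / 4.81 × 10⁴ = 1110 CFU/mL.

1110 CFU/mL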